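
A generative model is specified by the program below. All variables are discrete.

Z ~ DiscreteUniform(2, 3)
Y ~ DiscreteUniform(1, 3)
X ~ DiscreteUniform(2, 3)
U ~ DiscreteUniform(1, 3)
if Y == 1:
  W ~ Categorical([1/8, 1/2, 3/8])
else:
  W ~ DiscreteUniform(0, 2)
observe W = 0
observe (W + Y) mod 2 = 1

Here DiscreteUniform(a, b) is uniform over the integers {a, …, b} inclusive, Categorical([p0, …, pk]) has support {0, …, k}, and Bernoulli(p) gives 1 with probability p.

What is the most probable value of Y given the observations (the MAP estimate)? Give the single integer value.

argmax_v P(Y = v | obs) = 3

Enumerate traces; 24 have nonzero weight after conditioning:
  (Z=2, Y=1, X=2, U=1, W=0) weight 1/288
  (Z=2, Y=1, X=2, U=2, W=0) weight 1/288
  (Z=2, Y=1, X=2, U=3, W=0) weight 1/288
  (Z=2, Y=1, X=3, U=1, W=0) weight 1/288
  (Z=2, Y=1, X=3, U=2, W=0) weight 1/288
  (Z=2, Y=1, X=3, U=3, W=0) weight 1/288
  (Z=2, Y=3, X=2, U=1, W=0) weight 1/108
  (Z=2, Y=3, X=2, U=2, W=0) weight 1/108
  … 16 more
Group by Y:
  weight(Y=1) = 1/24
  weight(Y=3) = 1/9
Total weight = 1/24 + 1/9 = 11/72
P(Y=1 | obs) = 1/24 / 11/72 = 3/11
P(Y=3 | obs) = 1/9 / 11/72 = 8/11
argmax = 3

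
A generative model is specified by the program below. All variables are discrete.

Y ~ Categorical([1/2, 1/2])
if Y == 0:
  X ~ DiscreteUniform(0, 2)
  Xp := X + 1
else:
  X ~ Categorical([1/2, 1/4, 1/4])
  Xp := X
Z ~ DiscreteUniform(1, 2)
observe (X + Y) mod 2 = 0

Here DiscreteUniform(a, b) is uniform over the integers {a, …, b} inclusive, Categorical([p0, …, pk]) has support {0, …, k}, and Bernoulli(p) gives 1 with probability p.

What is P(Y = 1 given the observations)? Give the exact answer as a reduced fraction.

P(Y = 1 | obs) = 3/11

Enumerate traces; 6 have nonzero weight after conditioning:
  (Y=0, X=0, Z=1) weight 1/12
  (Y=0, X=0, Z=2) weight 1/12
  (Y=0, X=2, Z=1) weight 1/12
  (Y=0, X=2, Z=2) weight 1/12
  (Y=1, X=1, Z=1) weight 1/16
  (Y=1, X=1, Z=2) weight 1/16
Group by Y:
  weight(Y=0) = 1/3
  weight(Y=1) = 1/8
Total weight = 1/3 + 1/8 = 11/24
P(Y=0 | obs) = 1/3 / 11/24 = 8/11
P(Y=1 | obs) = 1/8 / 11/24 = 3/11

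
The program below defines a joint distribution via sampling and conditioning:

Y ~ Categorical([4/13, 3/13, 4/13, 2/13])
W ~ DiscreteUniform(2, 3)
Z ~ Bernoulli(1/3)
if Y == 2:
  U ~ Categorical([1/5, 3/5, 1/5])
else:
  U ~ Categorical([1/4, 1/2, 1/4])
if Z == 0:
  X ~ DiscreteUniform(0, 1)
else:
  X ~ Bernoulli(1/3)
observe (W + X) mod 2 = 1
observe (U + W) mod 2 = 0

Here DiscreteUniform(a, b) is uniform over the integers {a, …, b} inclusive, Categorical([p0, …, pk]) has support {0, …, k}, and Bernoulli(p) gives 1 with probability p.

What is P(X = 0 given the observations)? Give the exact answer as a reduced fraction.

P(X = 0 | obs) = 345/589

Enumerate traces; 24 have nonzero weight after conditioning:
  (Y=0, W=2, Z=0, U=0, X=1) weight 1/78
  (Y=0, W=2, Z=0, U=2, X=1) weight 1/78
  (Y=0, W=2, Z=1, U=0, X=1) weight 1/234
  (Y=0, W=2, Z=1, U=2, X=1) weight 1/234
  (Y=0, W=3, Z=0, U=1, X=0) weight 1/39
  (Y=0, W=3, Z=1, U=1, X=0) weight 2/117
  (Y=1, W=2, Z=0, U=0, X=1) weight 1/104
  (Y=1, W=2, Z=0, U=2, X=1) weight 1/104
  … 16 more
Group by X:
  weight(X=0) = 23/156
  weight(X=1) = 61/585
Total weight = 23/156 + 61/585 = 589/2340
P(X=0 | obs) = 23/156 / 589/2340 = 345/589
P(X=1 | obs) = 61/585 / 589/2340 = 244/589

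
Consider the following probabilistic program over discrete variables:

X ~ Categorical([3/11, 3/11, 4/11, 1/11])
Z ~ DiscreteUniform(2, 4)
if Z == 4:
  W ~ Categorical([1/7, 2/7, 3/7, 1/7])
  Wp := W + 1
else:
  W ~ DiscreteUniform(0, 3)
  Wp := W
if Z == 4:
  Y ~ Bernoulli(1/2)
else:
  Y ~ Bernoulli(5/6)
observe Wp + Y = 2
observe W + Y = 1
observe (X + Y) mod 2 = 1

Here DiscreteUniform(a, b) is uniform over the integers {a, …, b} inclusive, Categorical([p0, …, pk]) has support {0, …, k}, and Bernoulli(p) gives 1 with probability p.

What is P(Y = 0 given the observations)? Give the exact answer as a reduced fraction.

Enumerate traces; 4 have nonzero weight after conditioning:
  (X=0, Z=4, W=0, Y=1) weight 1/154
  (X=1, Z=4, W=1, Y=0) weight 1/77
  (X=2, Z=4, W=0, Y=1) weight 2/231
  (X=3, Z=4, W=1, Y=0) weight 1/231
Group by Y:
  weight(Y=0) = 4/231
  weight(Y=1) = 1/66
Total weight = 4/231 + 1/66 = 5/154
P(Y=0 | obs) = 4/231 / 5/154 = 8/15
P(Y=1 | obs) = 1/66 / 5/154 = 7/15

P(Y = 0 | obs) = 8/15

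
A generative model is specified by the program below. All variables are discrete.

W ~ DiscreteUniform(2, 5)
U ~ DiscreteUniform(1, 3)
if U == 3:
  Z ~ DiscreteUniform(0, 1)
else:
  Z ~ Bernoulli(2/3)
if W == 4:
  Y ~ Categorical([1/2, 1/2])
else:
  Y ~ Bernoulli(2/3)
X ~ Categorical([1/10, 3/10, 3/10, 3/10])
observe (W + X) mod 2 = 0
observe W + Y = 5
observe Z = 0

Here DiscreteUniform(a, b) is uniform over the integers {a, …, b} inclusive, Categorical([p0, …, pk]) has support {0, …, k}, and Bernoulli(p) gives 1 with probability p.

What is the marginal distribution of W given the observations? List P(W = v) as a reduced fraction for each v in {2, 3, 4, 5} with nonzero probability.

Enumerate traces; 12 have nonzero weight after conditioning:
  (W=4, U=1, Z=0, Y=1, X=0) weight 1/720
  (W=4, U=1, Z=0, Y=1, X=2) weight 1/240
  (W=4, U=2, Z=0, Y=1, X=0) weight 1/720
  (W=4, U=2, Z=0, Y=1, X=2) weight 1/240
  (W=4, U=3, Z=0, Y=1, X=0) weight 1/480
  (W=4, U=3, Z=0, Y=1, X=2) weight 1/160
  (W=5, U=1, Z=0, Y=0, X=1) weight 1/360
  (W=5, U=1, Z=0, Y=0, X=3) weight 1/360
  … 4 more
Group by W:
  weight(W=4) = 7/360
  weight(W=5) = 7/360
Total weight = 7/360 + 7/360 = 7/180
P(W=4 | obs) = 7/360 / 7/180 = 1/2
P(W=5 | obs) = 7/360 / 7/180 = 1/2

P(W=4) = 1/2, P(W=5) = 1/2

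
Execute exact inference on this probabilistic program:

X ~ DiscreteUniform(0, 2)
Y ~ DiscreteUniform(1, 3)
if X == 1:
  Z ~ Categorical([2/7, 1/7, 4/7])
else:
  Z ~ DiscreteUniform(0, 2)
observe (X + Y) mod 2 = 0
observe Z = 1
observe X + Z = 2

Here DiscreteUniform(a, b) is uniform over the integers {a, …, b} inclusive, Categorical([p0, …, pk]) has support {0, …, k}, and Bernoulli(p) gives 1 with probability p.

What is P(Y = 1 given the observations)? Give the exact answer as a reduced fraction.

Enumerate traces; 2 have nonzero weight after conditioning:
  (X=1, Y=1, Z=1) weight 1/63
  (X=1, Y=3, Z=1) weight 1/63
Group by Y:
  weight(Y=1) = 1/63
  weight(Y=3) = 1/63
Total weight = 1/63 + 1/63 = 2/63
P(Y=1 | obs) = 1/63 / 2/63 = 1/2
P(Y=3 | obs) = 1/63 / 2/63 = 1/2

P(Y = 1 | obs) = 1/2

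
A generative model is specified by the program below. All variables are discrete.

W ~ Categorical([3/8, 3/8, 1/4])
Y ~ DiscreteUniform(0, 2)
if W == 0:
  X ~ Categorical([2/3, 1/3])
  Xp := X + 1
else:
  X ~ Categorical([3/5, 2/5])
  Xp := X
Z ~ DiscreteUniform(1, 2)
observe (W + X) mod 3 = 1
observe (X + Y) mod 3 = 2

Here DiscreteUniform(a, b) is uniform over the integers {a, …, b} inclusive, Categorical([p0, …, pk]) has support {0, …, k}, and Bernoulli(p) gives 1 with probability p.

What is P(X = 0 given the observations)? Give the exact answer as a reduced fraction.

P(X = 0 | obs) = 9/14

Enumerate traces; 4 have nonzero weight after conditioning:
  (W=0, Y=1, X=1, Z=1) weight 1/48
  (W=0, Y=1, X=1, Z=2) weight 1/48
  (W=1, Y=2, X=0, Z=1) weight 3/80
  (W=1, Y=2, X=0, Z=2) weight 3/80
Group by X:
  weight(X=0) = 3/40
  weight(X=1) = 1/24
Total weight = 3/40 + 1/24 = 7/60
P(X=0 | obs) = 3/40 / 7/60 = 9/14
P(X=1 | obs) = 1/24 / 7/60 = 5/14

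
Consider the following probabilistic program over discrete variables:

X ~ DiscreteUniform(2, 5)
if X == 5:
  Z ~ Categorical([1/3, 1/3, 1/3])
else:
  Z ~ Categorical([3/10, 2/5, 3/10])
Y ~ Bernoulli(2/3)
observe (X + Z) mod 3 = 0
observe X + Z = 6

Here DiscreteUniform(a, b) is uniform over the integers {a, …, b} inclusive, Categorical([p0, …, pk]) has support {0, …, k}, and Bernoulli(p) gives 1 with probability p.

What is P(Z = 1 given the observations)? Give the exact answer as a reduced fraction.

P(Z = 1 | obs) = 10/19

Enumerate traces; 4 have nonzero weight after conditioning:
  (X=4, Z=2, Y=0) weight 1/40
  (X=4, Z=2, Y=1) weight 1/20
  (X=5, Z=1, Y=0) weight 1/36
  (X=5, Z=1, Y=1) weight 1/18
Group by Z:
  weight(Z=1) = 1/12
  weight(Z=2) = 3/40
Total weight = 1/12 + 3/40 = 19/120
P(Z=1 | obs) = 1/12 / 19/120 = 10/19
P(Z=2 | obs) = 3/40 / 19/120 = 9/19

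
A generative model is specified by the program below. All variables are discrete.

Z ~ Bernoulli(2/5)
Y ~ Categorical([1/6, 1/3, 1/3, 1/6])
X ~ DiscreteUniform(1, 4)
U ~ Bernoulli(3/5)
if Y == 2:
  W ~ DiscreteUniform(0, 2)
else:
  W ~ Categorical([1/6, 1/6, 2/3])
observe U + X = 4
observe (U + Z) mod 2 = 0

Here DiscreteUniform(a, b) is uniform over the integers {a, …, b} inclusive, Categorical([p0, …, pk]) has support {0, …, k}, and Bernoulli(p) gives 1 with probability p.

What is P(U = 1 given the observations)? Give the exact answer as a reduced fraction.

P(U = 1 | obs) = 1/2

Enumerate traces; 24 have nonzero weight after conditioning:
  (Z=0, Y=0, X=4, U=0, W=0) weight 1/600
  (Z=0, Y=0, X=4, U=0, W=1) weight 1/600
  (Z=0, Y=0, X=4, U=0, W=2) weight 1/150
  (Z=0, Y=1, X=4, U=0, W=0) weight 1/300
  (Z=0, Y=1, X=4, U=0, W=1) weight 1/300
  (Z=0, Y=1, X=4, U=0, W=2) weight 1/75
  (Z=0, Y=2, X=4, U=0, W=0) weight 1/150
  (Z=0, Y=2, X=4, U=0, W=1) weight 1/150
  (Z=1, Y=0, X=3, U=1, W=0) weight 1/600
  … 15 more
Group by U:
  weight(U=0) = 3/50
  weight(U=1) = 3/50
Total weight = 3/50 + 3/50 = 3/25
P(U=0 | obs) = 3/50 / 3/25 = 1/2
P(U=1 | obs) = 3/50 / 3/25 = 1/2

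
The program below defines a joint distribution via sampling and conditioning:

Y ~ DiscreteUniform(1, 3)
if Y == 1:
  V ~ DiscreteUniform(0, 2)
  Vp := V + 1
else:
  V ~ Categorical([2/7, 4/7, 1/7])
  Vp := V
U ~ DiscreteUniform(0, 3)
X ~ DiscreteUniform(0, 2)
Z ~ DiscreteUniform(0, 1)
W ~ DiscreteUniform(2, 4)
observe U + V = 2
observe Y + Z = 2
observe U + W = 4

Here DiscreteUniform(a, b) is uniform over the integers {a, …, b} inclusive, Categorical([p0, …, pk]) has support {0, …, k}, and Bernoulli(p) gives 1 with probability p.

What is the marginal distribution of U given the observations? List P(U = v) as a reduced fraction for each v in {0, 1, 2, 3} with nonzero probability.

Enumerate traces; 18 have nonzero weight after conditioning:
  (Y=1, V=0, U=2, X=0, Z=1, W=2) weight 1/648
  (Y=1, V=0, U=2, X=1, Z=1, W=2) weight 1/648
  (Y=1, V=0, U=2, X=2, Z=1, W=2) weight 1/648
  (Y=1, V=1, U=1, X=0, Z=1, W=3) weight 1/648
  (Y=1, V=1, U=1, X=1, Z=1, W=3) weight 1/648
  (Y=1, V=1, U=1, X=2, Z=1, W=3) weight 1/648
  (Y=1, V=2, U=0, X=0, Z=1, W=4) weight 1/648
  (Y=1, V=2, U=0, X=1, Z=1, W=4) weight 1/648
  … 10 more
Group by U:
  weight(U=0) = 5/756
  weight(U=1) = 19/1512
  weight(U=2) = 13/1512
Total weight = 5/756 + 19/1512 + 13/1512 = 1/36
P(U=0 | obs) = 5/756 / 1/36 = 5/21
P(U=1 | obs) = 19/1512 / 1/36 = 19/42
P(U=2 | obs) = 13/1512 / 1/36 = 13/42

P(U=0) = 5/21, P(U=1) = 19/42, P(U=2) = 13/42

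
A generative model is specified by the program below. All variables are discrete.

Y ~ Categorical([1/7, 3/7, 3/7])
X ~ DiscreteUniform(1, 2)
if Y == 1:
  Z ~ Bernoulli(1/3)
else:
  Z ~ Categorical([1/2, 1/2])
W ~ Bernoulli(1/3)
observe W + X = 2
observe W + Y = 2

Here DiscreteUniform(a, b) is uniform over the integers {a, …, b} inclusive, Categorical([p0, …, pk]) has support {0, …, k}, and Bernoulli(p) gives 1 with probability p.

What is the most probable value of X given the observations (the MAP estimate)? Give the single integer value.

Enumerate traces; 4 have nonzero weight after conditioning:
  (Y=1, X=1, Z=0, W=1) weight 1/21
  (Y=1, X=1, Z=1, W=1) weight 1/42
  (Y=2, X=2, Z=0, W=0) weight 1/14
  (Y=2, X=2, Z=1, W=0) weight 1/14
Group by X:
  weight(X=1) = 1/14
  weight(X=2) = 1/7
Total weight = 1/14 + 1/7 = 3/14
P(X=1 | obs) = 1/14 / 3/14 = 1/3
P(X=2 | obs) = 1/7 / 3/14 = 2/3
argmax = 2

argmax_v P(X = v | obs) = 2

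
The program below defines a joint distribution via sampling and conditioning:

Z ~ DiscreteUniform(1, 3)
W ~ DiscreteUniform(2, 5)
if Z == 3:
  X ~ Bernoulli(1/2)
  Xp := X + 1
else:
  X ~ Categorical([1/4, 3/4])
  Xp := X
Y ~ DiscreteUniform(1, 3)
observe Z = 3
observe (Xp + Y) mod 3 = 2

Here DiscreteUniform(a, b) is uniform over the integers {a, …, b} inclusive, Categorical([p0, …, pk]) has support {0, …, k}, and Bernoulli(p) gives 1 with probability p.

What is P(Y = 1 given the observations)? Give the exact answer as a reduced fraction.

P(Y = 1 | obs) = 1/2

Enumerate traces; 8 have nonzero weight after conditioning:
  (Z=3, W=2, X=0, Y=1) weight 1/72
  (Z=3, W=2, X=1, Y=3) weight 1/72
  (Z=3, W=3, X=0, Y=1) weight 1/72
  (Z=3, W=3, X=1, Y=3) weight 1/72
  (Z=3, W=4, X=0, Y=1) weight 1/72
  (Z=3, W=4, X=1, Y=3) weight 1/72
  (Z=3, W=5, X=0, Y=1) weight 1/72
  (Z=3, W=5, X=1, Y=3) weight 1/72
Group by Y:
  weight(Y=1) = 1/18
  weight(Y=3) = 1/18
Total weight = 1/18 + 1/18 = 1/9
P(Y=1 | obs) = 1/18 / 1/9 = 1/2
P(Y=3 | obs) = 1/18 / 1/9 = 1/2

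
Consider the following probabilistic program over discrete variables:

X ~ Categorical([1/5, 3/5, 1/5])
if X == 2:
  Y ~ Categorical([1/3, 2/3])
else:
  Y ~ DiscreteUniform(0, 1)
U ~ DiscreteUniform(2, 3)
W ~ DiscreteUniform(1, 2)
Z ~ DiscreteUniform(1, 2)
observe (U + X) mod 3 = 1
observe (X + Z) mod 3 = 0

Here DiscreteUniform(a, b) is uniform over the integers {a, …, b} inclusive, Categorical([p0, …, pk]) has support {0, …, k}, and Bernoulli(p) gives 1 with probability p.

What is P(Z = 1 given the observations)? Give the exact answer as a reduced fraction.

P(Z = 1 | obs) = 1/4

Enumerate traces; 8 have nonzero weight after conditioning:
  (X=1, Y=0, U=3, W=1, Z=2) weight 3/80
  (X=1, Y=0, U=3, W=2, Z=2) weight 3/80
  (X=1, Y=1, U=3, W=1, Z=2) weight 3/80
  (X=1, Y=1, U=3, W=2, Z=2) weight 3/80
  (X=2, Y=0, U=2, W=1, Z=1) weight 1/120
  (X=2, Y=0, U=2, W=2, Z=1) weight 1/120
  (X=2, Y=1, U=2, W=1, Z=1) weight 1/60
  (X=2, Y=1, U=2, W=2, Z=1) weight 1/60
Group by Z:
  weight(Z=1) = 1/20
  weight(Z=2) = 3/20
Total weight = 1/20 + 3/20 = 1/5
P(Z=1 | obs) = 1/20 / 1/5 = 1/4
P(Z=2 | obs) = 3/20 / 1/5 = 3/4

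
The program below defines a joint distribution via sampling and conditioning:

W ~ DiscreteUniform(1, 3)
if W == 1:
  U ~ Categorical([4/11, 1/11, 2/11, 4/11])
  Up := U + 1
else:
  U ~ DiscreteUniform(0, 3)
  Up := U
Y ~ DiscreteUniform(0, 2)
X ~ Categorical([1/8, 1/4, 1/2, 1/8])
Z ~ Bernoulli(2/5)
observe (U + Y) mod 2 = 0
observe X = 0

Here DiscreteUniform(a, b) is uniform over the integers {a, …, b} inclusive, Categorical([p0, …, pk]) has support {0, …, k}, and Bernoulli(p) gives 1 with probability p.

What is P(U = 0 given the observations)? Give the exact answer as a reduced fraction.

P(U = 0 | obs) = 19/50

Enumerate traces; 36 have nonzero weight after conditioning:
  (W=1, U=0, Y=0, X=0, Z=0) weight 1/330
  (W=1, U=0, Y=0, X=0, Z=1) weight 1/495
  (W=1, U=0, Y=2, X=0, Z=0) weight 1/330
  (W=1, U=0, Y=2, X=0, Z=1) weight 1/495
  (W=1, U=1, Y=1, X=0, Z=0) weight 1/1320
  (W=1, U=1, Y=1, X=0, Z=1) weight 1/1980
  (W=1, U=2, Y=0, X=0, Z=0) weight 1/660
  (W=1, U=2, Y=0, X=0, Z=1) weight 1/990
  (W=1, U=3, Y=1, X=0, Z=0) weight 1/330
  … 27 more
Group by U:
  weight(U=0) = 19/792
  weight(U=1) = 13/1584
  weight(U=2) = 5/264
  weight(U=3) = 19/1584
Total weight = 19/792 + 13/1584 + 5/264 + 19/1584 = 25/396
P(U=0 | obs) = 19/792 / 25/396 = 19/50
P(U=1 | obs) = 13/1584 / 25/396 = 13/100
P(U=2 | obs) = 5/264 / 25/396 = 3/10
P(U=3 | obs) = 19/1584 / 25/396 = 19/100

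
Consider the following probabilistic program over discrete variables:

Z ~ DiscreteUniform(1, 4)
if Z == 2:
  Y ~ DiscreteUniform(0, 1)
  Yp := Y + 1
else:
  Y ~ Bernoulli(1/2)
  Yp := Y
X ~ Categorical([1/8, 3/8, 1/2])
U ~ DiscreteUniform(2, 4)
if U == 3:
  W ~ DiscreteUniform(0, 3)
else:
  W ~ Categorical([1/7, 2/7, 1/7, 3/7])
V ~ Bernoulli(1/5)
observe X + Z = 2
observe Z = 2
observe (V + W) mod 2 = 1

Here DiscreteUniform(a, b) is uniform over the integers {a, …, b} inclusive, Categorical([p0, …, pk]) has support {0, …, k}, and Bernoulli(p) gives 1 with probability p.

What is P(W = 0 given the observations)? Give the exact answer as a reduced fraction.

P(W = 0 | obs) = 5/82

Enumerate traces; 24 have nonzero weight after conditioning:
  (Z=2, Y=0, X=0, U=2, W=0, V=1) weight 1/6720
  (Z=2, Y=0, X=0, U=2, W=1, V=0) weight 1/840
  (Z=2, Y=0, X=0, U=2, W=2, V=1) weight 1/6720
  (Z=2, Y=0, X=0, U=2, W=3, V=0) weight 1/560
  (Z=2, Y=0, X=0, U=3, W=0, V=1) weight 1/3840
  (Z=2, Y=0, X=0, U=3, W=1, V=0) weight 1/960
  (Z=2, Y=0, X=0, U=3, W=2, V=1) weight 1/3840
  (Z=2, Y=0, X=0, U=3, W=3, V=0) weight 1/960
  … 16 more
Group by W:
  weight(W=0) = 1/896
  weight(W=1) = 23/3360
  weight(W=2) = 1/896
  weight(W=3) = 31/3360
Total weight = 1/896 + 23/3360 + 1/896 + 31/3360 = 41/2240
P(W=0 | obs) = 1/896 / 41/2240 = 5/82
P(W=1 | obs) = 23/3360 / 41/2240 = 46/123
P(W=2 | obs) = 1/896 / 41/2240 = 5/82
P(W=3 | obs) = 31/3360 / 41/2240 = 62/123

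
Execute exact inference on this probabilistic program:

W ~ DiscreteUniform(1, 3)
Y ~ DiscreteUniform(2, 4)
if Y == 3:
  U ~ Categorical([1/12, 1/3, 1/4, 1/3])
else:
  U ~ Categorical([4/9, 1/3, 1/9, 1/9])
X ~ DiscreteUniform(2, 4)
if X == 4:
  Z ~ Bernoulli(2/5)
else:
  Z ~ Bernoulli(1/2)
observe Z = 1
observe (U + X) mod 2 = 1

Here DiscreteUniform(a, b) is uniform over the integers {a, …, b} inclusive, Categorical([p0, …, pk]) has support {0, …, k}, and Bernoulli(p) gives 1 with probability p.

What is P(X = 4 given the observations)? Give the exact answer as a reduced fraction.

Enumerate traces; 54 have nonzero weight after conditioning:
  (W=1, Y=2, U=0, X=3, Z=1) weight 2/243
  (W=1, Y=2, U=1, X=2, Z=1) weight 1/162
  (W=1, Y=2, U=1, X=4, Z=1) weight 2/405
  (W=1, Y=2, U=2, X=3, Z=1) weight 1/486
  (W=1, Y=2, U=3, X=2, Z=1) weight 1/486
  (W=1, Y=2, U=3, X=4, Z=1) weight 2/1215
  (W=1, Y=3, U=0, X=3, Z=1) weight 1/648
  (W=1, Y=3, U=1, X=2, Z=1) weight 1/162
  … 46 more
Group by X:
  weight(X=2) = 7/81
  weight(X=3) = 13/162
  weight(X=4) = 28/405
Total weight = 7/81 + 13/162 + 28/405 = 191/810
P(X=2 | obs) = 7/81 / 191/810 = 70/191
P(X=3 | obs) = 13/162 / 191/810 = 65/191
P(X=4 | obs) = 28/405 / 191/810 = 56/191

P(X = 4 | obs) = 56/191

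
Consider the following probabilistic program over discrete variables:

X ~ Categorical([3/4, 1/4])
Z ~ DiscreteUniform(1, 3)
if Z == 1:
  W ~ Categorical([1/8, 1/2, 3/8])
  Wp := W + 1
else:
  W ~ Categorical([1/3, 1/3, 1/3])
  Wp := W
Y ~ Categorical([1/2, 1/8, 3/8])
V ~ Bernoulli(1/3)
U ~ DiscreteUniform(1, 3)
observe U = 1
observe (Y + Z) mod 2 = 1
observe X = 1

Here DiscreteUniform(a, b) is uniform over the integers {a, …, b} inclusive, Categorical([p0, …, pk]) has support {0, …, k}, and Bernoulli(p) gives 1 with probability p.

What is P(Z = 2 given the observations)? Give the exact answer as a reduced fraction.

Enumerate traces; 30 have nonzero weight after conditioning:
  (X=1, Z=1, W=0, Y=0, V=0, U=1) weight 1/864
  (X=1, Z=1, W=0, Y=0, V=1, U=1) weight 1/1728
  (X=1, Z=1, W=0, Y=2, V=0, U=1) weight 1/1152
  (X=1, Z=1, W=0, Y=2, V=1, U=1) weight 1/2304
  (X=1, Z=1, W=1, Y=0, V=0, U=1) weight 1/216
  (X=1, Z=1, W=1, Y=0, V=1, U=1) weight 1/432
  (X=1, Z=1, W=1, Y=2, V=0, U=1) weight 1/288
  (X=1, Z=1, W=1, Y=2, V=1, U=1) weight 1/576
  (X=1, Z=2, W=0, Y=1, V=0, U=1) weight 1/1296
  (X=1, Z=3, W=0, Y=0, V=0, U=1) weight 1/324
  … 20 more
Group by Z:
  weight(Z=1) = 7/288
  weight(Z=2) = 1/288
  weight(Z=3) = 7/288
Total weight = 7/288 + 1/288 + 7/288 = 5/96
P(Z=1 | obs) = 7/288 / 5/96 = 7/15
P(Z=2 | obs) = 1/288 / 5/96 = 1/15
P(Z=3 | obs) = 7/288 / 5/96 = 7/15

P(Z = 2 | obs) = 1/15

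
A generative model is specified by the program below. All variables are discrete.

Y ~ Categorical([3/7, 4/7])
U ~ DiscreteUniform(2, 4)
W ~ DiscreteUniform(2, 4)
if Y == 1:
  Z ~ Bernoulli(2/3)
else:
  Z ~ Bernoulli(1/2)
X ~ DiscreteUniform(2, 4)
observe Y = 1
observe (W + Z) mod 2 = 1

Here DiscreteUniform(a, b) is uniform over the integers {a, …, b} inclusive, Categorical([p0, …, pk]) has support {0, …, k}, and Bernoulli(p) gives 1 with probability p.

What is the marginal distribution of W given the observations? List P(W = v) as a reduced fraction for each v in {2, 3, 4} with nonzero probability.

P(W=2) = 2/5, P(W=3) = 1/5, P(W=4) = 2/5

Enumerate traces; 27 have nonzero weight after conditioning:
  (Y=1, U=2, W=2, Z=1, X=2) weight 8/567
  (Y=1, U=2, W=2, Z=1, X=3) weight 8/567
  (Y=1, U=2, W=2, Z=1, X=4) weight 8/567
  (Y=1, U=2, W=3, Z=0, X=2) weight 4/567
  (Y=1, U=2, W=3, Z=0, X=3) weight 4/567
  (Y=1, U=2, W=3, Z=0, X=4) weight 4/567
  (Y=1, U=2, W=4, Z=1, X=2) weight 8/567
  (Y=1, U=2, W=4, Z=1, X=3) weight 8/567
  … 19 more
Group by W:
  weight(W=2) = 8/63
  weight(W=3) = 4/63
  weight(W=4) = 8/63
Total weight = 8/63 + 4/63 + 8/63 = 20/63
P(W=2 | obs) = 8/63 / 20/63 = 2/5
P(W=3 | obs) = 4/63 / 20/63 = 1/5
P(W=4 | obs) = 8/63 / 20/63 = 2/5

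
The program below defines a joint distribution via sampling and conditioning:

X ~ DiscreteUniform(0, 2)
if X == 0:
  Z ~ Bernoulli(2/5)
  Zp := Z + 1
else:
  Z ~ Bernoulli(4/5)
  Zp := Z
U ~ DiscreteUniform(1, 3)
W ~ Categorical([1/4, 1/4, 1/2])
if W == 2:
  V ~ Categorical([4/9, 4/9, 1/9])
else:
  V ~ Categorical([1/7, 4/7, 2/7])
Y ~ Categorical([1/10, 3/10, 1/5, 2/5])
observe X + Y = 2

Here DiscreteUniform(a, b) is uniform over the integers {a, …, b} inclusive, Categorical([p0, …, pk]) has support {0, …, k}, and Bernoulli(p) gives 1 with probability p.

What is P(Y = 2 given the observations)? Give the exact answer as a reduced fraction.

P(Y = 2 | obs) = 1/3

Enumerate traces; 162 have nonzero weight after conditioning:
  (X=0, Z=0, U=1, W=0, V=0, Y=2) weight 1/2100
  (X=0, Z=0, U=1, W=0, V=1, Y=2) weight 1/525
  (X=0, Z=0, U=1, W=0, V=2, Y=2) weight 1/1050
  (X=0, Z=0, U=1, W=1, V=0, Y=2) weight 1/2100
  (X=0, Z=0, U=1, W=1, V=1, Y=2) weight 1/525
  (X=0, Z=0, U=1, W=1, V=2, Y=2) weight 1/1050
  (X=0, Z=0, U=1, W=2, V=0, Y=2) weight 2/675
  (X=0, Z=0, U=1, W=2, V=1, Y=2) weight 2/675
  (X=1, Z=0, U=1, W=0, V=0, Y=1) weight 1/4200
  (X=2, Z=0, U=1, W=0, V=0, Y=0) weight 1/12600
  … 152 more
Group by Y:
  weight(Y=0) = 1/30
  weight(Y=1) = 1/10
  weight(Y=2) = 1/15
Total weight = 1/30 + 1/10 + 1/15 = 1/5
P(Y=0 | obs) = 1/30 / 1/5 = 1/6
P(Y=1 | obs) = 1/10 / 1/5 = 1/2
P(Y=2 | obs) = 1/15 / 1/5 = 1/3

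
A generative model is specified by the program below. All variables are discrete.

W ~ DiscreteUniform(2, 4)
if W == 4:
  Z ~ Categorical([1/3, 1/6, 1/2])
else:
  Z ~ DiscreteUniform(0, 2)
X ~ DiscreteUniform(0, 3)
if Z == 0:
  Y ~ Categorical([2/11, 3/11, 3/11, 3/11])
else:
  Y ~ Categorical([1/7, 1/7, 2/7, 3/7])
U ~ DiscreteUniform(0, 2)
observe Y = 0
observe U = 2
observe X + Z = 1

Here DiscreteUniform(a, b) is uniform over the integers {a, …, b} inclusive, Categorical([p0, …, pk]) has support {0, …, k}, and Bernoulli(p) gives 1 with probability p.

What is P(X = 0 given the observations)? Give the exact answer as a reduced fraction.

Enumerate traces; 6 have nonzero weight after conditioning:
  (W=2, Z=0, X=1, Y=0, U=2) weight 1/594
  (W=2, Z=1, X=0, Y=0, U=2) weight 1/756
  (W=3, Z=0, X=1, Y=0, U=2) weight 1/594
  (W=3, Z=1, X=0, Y=0, U=2) weight 1/756
  (W=4, Z=0, X=1, Y=0, U=2) weight 1/594
  (W=4, Z=1, X=0, Y=0, U=2) weight 1/1512
Group by X:
  weight(X=0) = 5/1512
  weight(X=1) = 1/198
Total weight = 5/1512 + 1/198 = 139/16632
P(X=0 | obs) = 5/1512 / 139/16632 = 55/139
P(X=1 | obs) = 1/198 / 139/16632 = 84/139

P(X = 0 | obs) = 55/139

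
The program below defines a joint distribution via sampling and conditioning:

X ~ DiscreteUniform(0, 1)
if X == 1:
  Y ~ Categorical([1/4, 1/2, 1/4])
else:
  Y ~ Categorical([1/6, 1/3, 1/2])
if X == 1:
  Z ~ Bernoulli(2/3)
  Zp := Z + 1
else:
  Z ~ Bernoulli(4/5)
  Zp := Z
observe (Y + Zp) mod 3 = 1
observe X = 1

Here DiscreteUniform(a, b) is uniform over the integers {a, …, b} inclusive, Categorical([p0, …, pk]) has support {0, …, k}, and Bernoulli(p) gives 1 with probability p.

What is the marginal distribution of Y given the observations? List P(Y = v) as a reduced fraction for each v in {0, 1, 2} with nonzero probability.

Enumerate traces; 2 have nonzero weight after conditioning:
  (X=1, Y=0, Z=0) weight 1/24
  (X=1, Y=2, Z=1) weight 1/12
Group by Y:
  weight(Y=0) = 1/24
  weight(Y=2) = 1/12
Total weight = 1/24 + 1/12 = 1/8
P(Y=0 | obs) = 1/24 / 1/8 = 1/3
P(Y=2 | obs) = 1/12 / 1/8 = 2/3

P(Y=0) = 1/3, P(Y=2) = 2/3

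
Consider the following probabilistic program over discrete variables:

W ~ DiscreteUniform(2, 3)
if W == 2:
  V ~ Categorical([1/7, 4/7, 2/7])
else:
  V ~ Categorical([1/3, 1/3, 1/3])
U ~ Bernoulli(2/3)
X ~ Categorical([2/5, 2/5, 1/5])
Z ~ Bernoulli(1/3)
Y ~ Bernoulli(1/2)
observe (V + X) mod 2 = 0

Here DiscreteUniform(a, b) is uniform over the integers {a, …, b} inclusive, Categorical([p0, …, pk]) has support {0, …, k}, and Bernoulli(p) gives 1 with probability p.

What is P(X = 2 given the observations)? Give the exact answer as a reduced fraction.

P(X = 2 | obs) = 23/107

Enumerate traces; 80 have nonzero weight after conditioning:
  (W=2, V=0, U=0, X=0, Z=0, Y=0) weight 1/315
  (W=2, V=0, U=0, X=0, Z=0, Y=1) weight 1/315
  (W=2, V=0, U=0, X=0, Z=1, Y=0) weight 1/630
  (W=2, V=0, U=0, X=0, Z=1, Y=1) weight 1/630
  (W=2, V=0, U=0, X=2, Z=0, Y=0) weight 1/630
  (W=2, V=0, U=0, X=2, Z=0, Y=1) weight 1/630
  (W=2, V=0, U=0, X=2, Z=1, Y=0) weight 1/1260
  (W=2, V=0, U=0, X=2, Z=1, Y=1) weight 1/1260
  (W=2, V=1, U=0, X=1, Z=0, Y=0) weight 4/315
  … 71 more
Group by X:
  weight(X=0) = 23/105
  weight(X=1) = 19/105
  weight(X=2) = 23/210
Total weight = 23/105 + 19/105 + 23/210 = 107/210
P(X=0 | obs) = 23/105 / 107/210 = 46/107
P(X=1 | obs) = 19/105 / 107/210 = 38/107
P(X=2 | obs) = 23/210 / 107/210 = 23/107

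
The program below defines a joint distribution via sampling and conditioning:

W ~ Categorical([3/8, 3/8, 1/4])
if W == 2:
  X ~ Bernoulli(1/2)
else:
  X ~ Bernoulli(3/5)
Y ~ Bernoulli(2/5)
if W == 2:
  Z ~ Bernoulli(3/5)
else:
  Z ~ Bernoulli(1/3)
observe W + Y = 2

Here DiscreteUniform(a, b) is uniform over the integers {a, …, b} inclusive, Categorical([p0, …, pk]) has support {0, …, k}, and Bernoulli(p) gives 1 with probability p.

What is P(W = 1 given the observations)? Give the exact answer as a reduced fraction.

P(W = 1 | obs) = 1/2

Enumerate traces; 8 have nonzero weight after conditioning:
  (W=1, X=0, Y=1, Z=0) weight 1/25
  (W=1, X=0, Y=1, Z=1) weight 1/50
  (W=1, X=1, Y=1, Z=0) weight 3/50
  (W=1, X=1, Y=1, Z=1) weight 3/100
  (W=2, X=0, Y=0, Z=0) weight 3/100
  (W=2, X=0, Y=0, Z=1) weight 9/200
  (W=2, X=1, Y=0, Z=0) weight 3/100
  (W=2, X=1, Y=0, Z=1) weight 9/200
Group by W:
  weight(W=1) = 3/20
  weight(W=2) = 3/20
Total weight = 3/20 + 3/20 = 3/10
P(W=1 | obs) = 3/20 / 3/10 = 1/2
P(W=2 | obs) = 3/20 / 3/10 = 1/2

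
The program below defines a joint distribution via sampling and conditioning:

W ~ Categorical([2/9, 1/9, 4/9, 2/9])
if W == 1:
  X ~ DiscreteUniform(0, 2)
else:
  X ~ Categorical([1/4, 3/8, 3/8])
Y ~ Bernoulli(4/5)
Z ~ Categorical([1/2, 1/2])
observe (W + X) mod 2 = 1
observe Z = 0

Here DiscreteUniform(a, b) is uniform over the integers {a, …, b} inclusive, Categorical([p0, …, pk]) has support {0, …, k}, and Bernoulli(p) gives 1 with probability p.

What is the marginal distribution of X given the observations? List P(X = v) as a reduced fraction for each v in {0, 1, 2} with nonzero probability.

P(X=0) = 1/5, P(X=1) = 27/50, P(X=2) = 13/50

Enumerate traces; 12 have nonzero weight after conditioning:
  (W=0, X=1, Y=0, Z=0) weight 1/120
  (W=0, X=1, Y=1, Z=0) weight 1/30
  (W=1, X=0, Y=0, Z=0) weight 1/270
  (W=1, X=0, Y=1, Z=0) weight 2/135
  (W=1, X=2, Y=0, Z=0) weight 1/270
  (W=1, X=2, Y=1, Z=0) weight 2/135
  (W=2, X=1, Y=0, Z=0) weight 1/60
  (W=2, X=1, Y=1, Z=0) weight 1/15
  … 4 more
Group by X:
  weight(X=0) = 5/108
  weight(X=1) = 1/8
  weight(X=2) = 13/216
Total weight = 5/108 + 1/8 + 13/216 = 25/108
P(X=0 | obs) = 5/108 / 25/108 = 1/5
P(X=1 | obs) = 1/8 / 25/108 = 27/50
P(X=2 | obs) = 13/216 / 25/108 = 13/50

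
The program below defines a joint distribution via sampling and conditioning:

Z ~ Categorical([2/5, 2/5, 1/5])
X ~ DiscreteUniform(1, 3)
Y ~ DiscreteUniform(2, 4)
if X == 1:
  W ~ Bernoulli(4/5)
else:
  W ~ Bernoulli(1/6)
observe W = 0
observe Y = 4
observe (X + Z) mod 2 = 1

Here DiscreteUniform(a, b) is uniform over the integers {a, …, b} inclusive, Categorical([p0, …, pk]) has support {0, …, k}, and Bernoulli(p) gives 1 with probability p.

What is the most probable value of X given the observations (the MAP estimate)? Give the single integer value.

argmax_v P(X = v | obs) = 3

Enumerate traces; 5 have nonzero weight after conditioning:
  (Z=0, X=1, Y=4, W=0) weight 2/225
  (Z=0, X=3, Y=4, W=0) weight 1/27
  (Z=1, X=2, Y=4, W=0) weight 1/27
  (Z=2, X=1, Y=4, W=0) weight 1/225
  (Z=2, X=3, Y=4, W=0) weight 1/54
Group by X:
  weight(X=1) = 1/75
  weight(X=2) = 1/27
  weight(X=3) = 1/18
Total weight = 1/75 + 1/27 + 1/18 = 143/1350
P(X=1 | obs) = 1/75 / 143/1350 = 18/143
P(X=2 | obs) = 1/27 / 143/1350 = 50/143
P(X=3 | obs) = 1/18 / 143/1350 = 75/143
argmax = 3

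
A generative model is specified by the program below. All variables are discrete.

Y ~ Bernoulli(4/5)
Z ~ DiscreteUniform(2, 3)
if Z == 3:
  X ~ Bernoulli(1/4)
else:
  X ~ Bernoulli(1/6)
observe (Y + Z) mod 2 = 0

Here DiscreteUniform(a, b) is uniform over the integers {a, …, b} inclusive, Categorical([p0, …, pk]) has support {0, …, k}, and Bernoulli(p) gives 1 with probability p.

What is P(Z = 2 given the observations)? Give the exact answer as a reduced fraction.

Enumerate traces; 4 have nonzero weight after conditioning:
  (Y=0, Z=2, X=0) weight 1/12
  (Y=0, Z=2, X=1) weight 1/60
  (Y=1, Z=3, X=0) weight 3/10
  (Y=1, Z=3, X=1) weight 1/10
Group by Z:
  weight(Z=2) = 1/10
  weight(Z=3) = 2/5
Total weight = 1/10 + 2/5 = 1/2
P(Z=2 | obs) = 1/10 / 1/2 = 1/5
P(Z=3 | obs) = 2/5 / 1/2 = 4/5

P(Z = 2 | obs) = 1/5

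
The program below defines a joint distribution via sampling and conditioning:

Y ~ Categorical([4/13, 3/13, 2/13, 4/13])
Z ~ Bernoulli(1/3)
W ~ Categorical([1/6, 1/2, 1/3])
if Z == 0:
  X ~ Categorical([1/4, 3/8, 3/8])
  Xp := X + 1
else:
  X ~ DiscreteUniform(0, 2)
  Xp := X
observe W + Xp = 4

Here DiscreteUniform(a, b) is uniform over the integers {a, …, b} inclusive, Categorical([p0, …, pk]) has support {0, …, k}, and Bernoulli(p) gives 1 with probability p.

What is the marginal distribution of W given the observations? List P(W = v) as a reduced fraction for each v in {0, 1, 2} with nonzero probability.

Enumerate traces; 12 have nonzero weight after conditioning:
  (Y=0, Z=0, W=1, X=2) weight 1/26
  (Y=0, Z=0, W=2, X=1) weight 1/39
  (Y=0, Z=1, W=2, X=2) weight 4/351
  (Y=1, Z=0, W=1, X=2) weight 3/104
  (Y=1, Z=0, W=2, X=1) weight 1/52
  (Y=1, Z=1, W=2, X=2) weight 1/117
  (Y=2, Z=0, W=1, X=2) weight 1/52
  (Y=2, Z=0, W=2, X=1) weight 1/78
  … 4 more
Group by W:
  weight(W=1) = 1/8
  weight(W=2) = 13/108
Total weight = 1/8 + 13/108 = 53/216
P(W=1 | obs) = 1/8 / 53/216 = 27/53
P(W=2 | obs) = 13/108 / 53/216 = 26/53

P(W=1) = 27/53, P(W=2) = 26/53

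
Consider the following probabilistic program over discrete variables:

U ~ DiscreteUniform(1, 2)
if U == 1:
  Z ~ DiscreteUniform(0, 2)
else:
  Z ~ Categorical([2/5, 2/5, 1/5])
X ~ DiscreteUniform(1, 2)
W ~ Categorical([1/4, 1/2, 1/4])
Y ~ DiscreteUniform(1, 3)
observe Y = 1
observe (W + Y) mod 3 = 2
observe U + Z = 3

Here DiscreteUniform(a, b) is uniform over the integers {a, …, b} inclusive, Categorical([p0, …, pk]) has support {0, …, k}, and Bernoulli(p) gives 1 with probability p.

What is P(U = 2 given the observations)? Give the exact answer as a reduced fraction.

Enumerate traces; 4 have nonzero weight after conditioning:
  (U=1, Z=2, X=1, W=1, Y=1) weight 1/72
  (U=1, Z=2, X=2, W=1, Y=1) weight 1/72
  (U=2, Z=1, X=1, W=1, Y=1) weight 1/60
  (U=2, Z=1, X=2, W=1, Y=1) weight 1/60
Group by U:
  weight(U=1) = 1/36
  weight(U=2) = 1/30
Total weight = 1/36 + 1/30 = 11/180
P(U=1 | obs) = 1/36 / 11/180 = 5/11
P(U=2 | obs) = 1/30 / 11/180 = 6/11

P(U = 2 | obs) = 6/11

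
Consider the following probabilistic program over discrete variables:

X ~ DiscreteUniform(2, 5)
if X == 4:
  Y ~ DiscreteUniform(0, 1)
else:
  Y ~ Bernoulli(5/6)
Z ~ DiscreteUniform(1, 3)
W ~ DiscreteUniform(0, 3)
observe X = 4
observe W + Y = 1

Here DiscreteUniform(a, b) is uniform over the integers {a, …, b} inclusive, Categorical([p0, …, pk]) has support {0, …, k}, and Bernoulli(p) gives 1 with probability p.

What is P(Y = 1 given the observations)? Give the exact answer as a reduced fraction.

Enumerate traces; 6 have nonzero weight after conditioning:
  (X=4, Y=0, Z=1, W=1) weight 1/96
  (X=4, Y=0, Z=2, W=1) weight 1/96
  (X=4, Y=0, Z=3, W=1) weight 1/96
  (X=4, Y=1, Z=1, W=0) weight 1/96
  (X=4, Y=1, Z=2, W=0) weight 1/96
  (X=4, Y=1, Z=3, W=0) weight 1/96
Group by Y:
  weight(Y=0) = 1/32
  weight(Y=1) = 1/32
Total weight = 1/32 + 1/32 = 1/16
P(Y=0 | obs) = 1/32 / 1/16 = 1/2
P(Y=1 | obs) = 1/32 / 1/16 = 1/2

P(Y = 1 | obs) = 1/2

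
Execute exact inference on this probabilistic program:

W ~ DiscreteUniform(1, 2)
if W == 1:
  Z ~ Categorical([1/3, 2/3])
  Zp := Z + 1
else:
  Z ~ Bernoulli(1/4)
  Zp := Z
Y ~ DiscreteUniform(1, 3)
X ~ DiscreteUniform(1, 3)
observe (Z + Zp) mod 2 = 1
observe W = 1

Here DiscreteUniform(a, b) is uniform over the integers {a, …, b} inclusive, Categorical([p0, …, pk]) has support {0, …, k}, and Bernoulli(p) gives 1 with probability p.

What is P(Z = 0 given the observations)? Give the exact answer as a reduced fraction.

Enumerate traces; 18 have nonzero weight after conditioning:
  (W=1, Z=0, Y=1, X=1) weight 1/54
  (W=1, Z=0, Y=1, X=2) weight 1/54
  (W=1, Z=0, Y=1, X=3) weight 1/54
  (W=1, Z=0, Y=2, X=1) weight 1/54
  (W=1, Z=0, Y=2, X=2) weight 1/54
  (W=1, Z=0, Y=2, X=3) weight 1/54
  (W=1, Z=0, Y=3, X=1) weight 1/54
  (W=1, Z=0, Y=3, X=2) weight 1/54
  (W=1, Z=1, Y=1, X=1) weight 1/27
  … 9 more
Group by Z:
  weight(Z=0) = 1/6
  weight(Z=1) = 1/3
Total weight = 1/6 + 1/3 = 1/2
P(Z=0 | obs) = 1/6 / 1/2 = 1/3
P(Z=1 | obs) = 1/3 / 1/2 = 2/3

P(Z = 0 | obs) = 1/3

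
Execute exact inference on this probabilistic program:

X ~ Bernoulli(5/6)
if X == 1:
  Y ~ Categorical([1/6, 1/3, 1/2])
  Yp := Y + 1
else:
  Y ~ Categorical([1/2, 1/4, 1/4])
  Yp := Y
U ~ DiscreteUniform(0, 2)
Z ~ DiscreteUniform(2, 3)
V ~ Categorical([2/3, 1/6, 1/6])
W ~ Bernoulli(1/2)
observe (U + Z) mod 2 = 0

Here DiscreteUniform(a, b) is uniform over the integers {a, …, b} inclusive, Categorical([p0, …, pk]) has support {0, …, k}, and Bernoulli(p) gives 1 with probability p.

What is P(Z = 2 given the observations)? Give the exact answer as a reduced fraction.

P(Z = 2 | obs) = 2/3

Enumerate traces; 108 have nonzero weight after conditioning:
  (X=0, Y=0, U=0, Z=2, V=0, W=0) weight 1/216
  (X=0, Y=0, U=0, Z=2, V=0, W=1) weight 1/216
  (X=0, Y=0, U=0, Z=2, V=1, W=0) weight 1/864
  (X=0, Y=0, U=0, Z=2, V=1, W=1) weight 1/864
  (X=0, Y=0, U=0, Z=2, V=2, W=0) weight 1/864
  (X=0, Y=0, U=0, Z=2, V=2, W=1) weight 1/864
  (X=0, Y=0, U=1, Z=3, V=0, W=0) weight 1/216
  (X=0, Y=0, U=1, Z=3, V=0, W=1) weight 1/216
  … 100 more
Group by Z:
  weight(Z=2) = 1/3
  weight(Z=3) = 1/6
Total weight = 1/3 + 1/6 = 1/2
P(Z=2 | obs) = 1/3 / 1/2 = 2/3
P(Z=3 | obs) = 1/6 / 1/2 = 1/3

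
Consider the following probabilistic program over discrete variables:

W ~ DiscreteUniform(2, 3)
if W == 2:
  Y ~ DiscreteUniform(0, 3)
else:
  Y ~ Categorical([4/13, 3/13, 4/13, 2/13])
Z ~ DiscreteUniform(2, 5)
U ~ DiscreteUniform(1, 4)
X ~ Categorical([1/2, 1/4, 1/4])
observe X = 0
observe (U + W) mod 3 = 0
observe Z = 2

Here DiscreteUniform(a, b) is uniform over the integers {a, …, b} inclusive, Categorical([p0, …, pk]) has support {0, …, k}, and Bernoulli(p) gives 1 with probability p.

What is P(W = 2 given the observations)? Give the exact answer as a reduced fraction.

Enumerate traces; 12 have nonzero weight after conditioning:
  (W=2, Y=0, Z=2, U=1, X=0) weight 1/256
  (W=2, Y=0, Z=2, U=4, X=0) weight 1/256
  (W=2, Y=1, Z=2, U=1, X=0) weight 1/256
  (W=2, Y=1, Z=2, U=4, X=0) weight 1/256
  (W=2, Y=2, Z=2, U=1, X=0) weight 1/256
  (W=2, Y=2, Z=2, U=4, X=0) weight 1/256
  (W=2, Y=3, Z=2, U=1, X=0) weight 1/256
  (W=2, Y=3, Z=2, U=4, X=0) weight 1/256
  (W=3, Y=0, Z=2, U=3, X=0) weight 1/208
  … 3 more
Group by W:
  weight(W=2) = 1/32
  weight(W=3) = 1/64
Total weight = 1/32 + 1/64 = 3/64
P(W=2 | obs) = 1/32 / 3/64 = 2/3
P(W=3 | obs) = 1/64 / 3/64 = 1/3

P(W = 2 | obs) = 2/3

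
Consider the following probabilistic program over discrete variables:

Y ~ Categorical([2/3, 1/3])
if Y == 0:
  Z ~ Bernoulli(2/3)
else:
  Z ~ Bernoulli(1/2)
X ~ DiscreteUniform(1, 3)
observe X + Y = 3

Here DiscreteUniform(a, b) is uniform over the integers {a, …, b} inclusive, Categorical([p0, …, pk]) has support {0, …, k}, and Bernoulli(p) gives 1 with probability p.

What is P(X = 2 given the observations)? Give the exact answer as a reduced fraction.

Enumerate traces; 4 have nonzero weight after conditioning:
  (Y=0, Z=0, X=3) weight 2/27
  (Y=0, Z=1, X=3) weight 4/27
  (Y=1, Z=0, X=2) weight 1/18
  (Y=1, Z=1, X=2) weight 1/18
Group by X:
  weight(X=2) = 1/9
  weight(X=3) = 2/9
Total weight = 1/9 + 2/9 = 1/3
P(X=2 | obs) = 1/9 / 1/3 = 1/3
P(X=3 | obs) = 2/9 / 1/3 = 2/3

P(X = 2 | obs) = 1/3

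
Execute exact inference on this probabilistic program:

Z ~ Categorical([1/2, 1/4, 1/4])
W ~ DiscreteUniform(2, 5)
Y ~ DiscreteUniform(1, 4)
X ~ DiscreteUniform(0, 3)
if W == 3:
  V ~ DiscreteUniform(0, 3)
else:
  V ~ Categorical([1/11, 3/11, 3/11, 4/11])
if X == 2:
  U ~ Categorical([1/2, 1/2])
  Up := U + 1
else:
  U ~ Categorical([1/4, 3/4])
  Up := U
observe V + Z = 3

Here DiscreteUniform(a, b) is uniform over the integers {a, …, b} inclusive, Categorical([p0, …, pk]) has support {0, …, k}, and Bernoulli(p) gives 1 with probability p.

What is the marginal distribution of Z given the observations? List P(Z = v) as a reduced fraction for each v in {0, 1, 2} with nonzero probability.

P(Z=0) = 59/106, P(Z=1) = 47/212, P(Z=2) = 47/212

Enumerate traces; 384 have nonzero weight after conditioning:
  (Z=0, W=2, Y=1, X=0, V=3, U=0) weight 1/1408
  (Z=0, W=2, Y=1, X=0, V=3, U=1) weight 3/1408
  (Z=0, W=2, Y=1, X=1, V=3, U=0) weight 1/1408
  (Z=0, W=2, Y=1, X=1, V=3, U=1) weight 3/1408
  (Z=0, W=2, Y=1, X=2, V=3, U=0) weight 1/704
  (Z=0, W=2, Y=1, X=2, V=3, U=1) weight 1/704
  (Z=0, W=2, Y=1, X=3, V=3, U=0) weight 1/1408
  (Z=0, W=2, Y=1, X=3, V=3, U=1) weight 3/1408
  (Z=1, W=2, Y=1, X=0, V=2, U=0) weight 3/11264
  (Z=2, W=2, Y=1, X=0, V=1, U=0) weight 3/11264
  … 374 more
Group by Z:
  weight(Z=0) = 59/352
  weight(Z=1) = 47/704
  weight(Z=2) = 47/704
Total weight = 59/352 + 47/704 + 47/704 = 53/176
P(Z=0 | obs) = 59/352 / 53/176 = 59/106
P(Z=1 | obs) = 47/704 / 53/176 = 47/212
P(Z=2 | obs) = 47/704 / 53/176 = 47/212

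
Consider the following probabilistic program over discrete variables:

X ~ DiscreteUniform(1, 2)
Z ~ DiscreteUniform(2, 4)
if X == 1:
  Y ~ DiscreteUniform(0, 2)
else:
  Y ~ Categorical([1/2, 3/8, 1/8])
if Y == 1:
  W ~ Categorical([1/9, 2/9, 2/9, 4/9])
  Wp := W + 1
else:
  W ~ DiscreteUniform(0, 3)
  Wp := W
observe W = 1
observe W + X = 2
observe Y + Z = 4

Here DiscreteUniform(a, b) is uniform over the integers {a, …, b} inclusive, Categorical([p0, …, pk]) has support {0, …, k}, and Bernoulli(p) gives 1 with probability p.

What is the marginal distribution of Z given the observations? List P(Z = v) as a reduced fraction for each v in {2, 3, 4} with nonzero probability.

P(Z=2) = 9/26, P(Z=3) = 4/13, P(Z=4) = 9/26

Enumerate traces; 3 have nonzero weight after conditioning:
  (X=1, Z=2, Y=2, W=1) weight 1/72
  (X=1, Z=3, Y=1, W=1) weight 1/81
  (X=1, Z=4, Y=0, W=1) weight 1/72
Group by Z:
  weight(Z=2) = 1/72
  weight(Z=3) = 1/81
  weight(Z=4) = 1/72
Total weight = 1/72 + 1/81 + 1/72 = 13/324
P(Z=2 | obs) = 1/72 / 13/324 = 9/26
P(Z=3 | obs) = 1/81 / 13/324 = 4/13
P(Z=4 | obs) = 1/72 / 13/324 = 9/26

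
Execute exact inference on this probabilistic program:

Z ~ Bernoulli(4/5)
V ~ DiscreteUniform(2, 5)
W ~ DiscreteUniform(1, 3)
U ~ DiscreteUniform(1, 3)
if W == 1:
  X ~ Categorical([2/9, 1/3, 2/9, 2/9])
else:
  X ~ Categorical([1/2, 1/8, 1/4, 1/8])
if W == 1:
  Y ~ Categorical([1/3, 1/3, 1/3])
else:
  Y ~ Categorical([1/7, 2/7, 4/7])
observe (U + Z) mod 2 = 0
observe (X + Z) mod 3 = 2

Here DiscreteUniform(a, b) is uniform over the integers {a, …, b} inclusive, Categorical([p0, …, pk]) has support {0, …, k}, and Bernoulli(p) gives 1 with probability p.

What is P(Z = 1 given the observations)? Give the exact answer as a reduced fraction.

P(Z = 1 | obs) = 84/97

Enumerate traces; 108 have nonzero weight after conditioning:
  (Z=0, V=2, W=1, U=2, X=2, Y=0) weight 1/2430
  (Z=0, V=2, W=1, U=2, X=2, Y=1) weight 1/2430
  (Z=0, V=2, W=1, U=2, X=2, Y=2) weight 1/2430
  (Z=0, V=2, W=2, U=2, X=2, Y=0) weight 1/5040
  (Z=0, V=2, W=2, U=2, X=2, Y=1) weight 1/2520
  (Z=0, V=2, W=2, U=2, X=2, Y=2) weight 1/1260
  (Z=0, V=2, W=3, U=2, X=2, Y=0) weight 1/5040
  (Z=0, V=2, W=3, U=2, X=2, Y=1) weight 1/2520
  (Z=1, V=2, W=1, U=1, X=1, Y=0) weight 1/405
  … 99 more
Group by Z:
  weight(Z=0) = 13/810
  weight(Z=1) = 14/135
Total weight = 13/810 + 14/135 = 97/810
P(Z=0 | obs) = 13/810 / 97/810 = 13/97
P(Z=1 | obs) = 14/135 / 97/810 = 84/97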